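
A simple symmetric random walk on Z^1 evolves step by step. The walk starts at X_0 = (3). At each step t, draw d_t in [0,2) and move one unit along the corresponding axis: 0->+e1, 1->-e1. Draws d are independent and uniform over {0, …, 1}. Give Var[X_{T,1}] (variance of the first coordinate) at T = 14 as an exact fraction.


Outcome values over d=0..1: [1, -1]
Σy = 0, Σy² = 2, M = 2
μ = 0/2 = 0,  σ² = 2/2 − (0)² = 1
Independent increments: Var[X_14] = 14·σ² = 14·(1) = 14

14


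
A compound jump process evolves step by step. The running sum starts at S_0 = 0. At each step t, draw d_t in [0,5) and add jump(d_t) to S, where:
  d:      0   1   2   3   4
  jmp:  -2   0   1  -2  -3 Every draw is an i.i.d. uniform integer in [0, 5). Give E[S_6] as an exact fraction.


Outcome values over d=0..4: [-2, 0, 1, -2, -3]
Σy = -6, Σy² = 18, M = 5
μ = -6/5 = -6/5,  σ² = 18/5 − (-6/5)² = 54/25
E[S_6] = 0 + 6·(-6/5) = -36/5

-36/5


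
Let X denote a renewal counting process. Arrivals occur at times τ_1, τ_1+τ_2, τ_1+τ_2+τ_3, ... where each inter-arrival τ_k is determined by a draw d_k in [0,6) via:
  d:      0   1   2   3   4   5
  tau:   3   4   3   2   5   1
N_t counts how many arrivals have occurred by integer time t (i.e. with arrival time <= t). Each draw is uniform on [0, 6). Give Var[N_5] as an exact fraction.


Inter-arrival values over d=0..5: [3, 4, 3, 2, 5, 1]
Each d has probability 1/6, so the pmf of τ is: f(1) = 1/6, f(2) = 1/6, f(3) = 1/3, f(4) = 1/6, f(5) = 1/6
Let p_n(j) = P(N_n = j), with p_0 = [1]. Condition on τ_1: p_n(0) = P(τ > n), and for j >= 1, p_n(j) = Σ_{k<=n} f(k)·p_{n−k}(j−1)
p_1 = [5/6, 1/6]  (j = 0..1)
p_2 = [2/3, 11/36, 1/36]  (j = 0..2)
p_3 = [1/3, 7/12, 17/216, 1/216]  (j = 0..3)
p_4 = [1/6, 11/18, 11/54, 23/1296, 1/1296]  (j = 0..4)
p_5 = [0, 11/18, 71/216, 73/1296, 29/7776, 1/7776]  (j = 0..5)
E[N_5] = Σ j·p_5(j) = 11299/7776;  E[N_5²] = Σ j²·p_5(j) = 6469/2592
Var[N_5] = 6469/2592 − (11299/7776)² = 23241431/60466176

23241431/60466176


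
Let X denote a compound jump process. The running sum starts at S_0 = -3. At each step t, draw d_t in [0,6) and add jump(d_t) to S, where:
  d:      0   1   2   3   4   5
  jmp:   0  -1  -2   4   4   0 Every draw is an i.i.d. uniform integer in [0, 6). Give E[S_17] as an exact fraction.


67/6

Outcome values over d=0..5: [0, -1, -2, 4, 4, 0]
Σy = 5, Σy² = 37, M = 6
μ = 5/6 = 5/6,  σ² = 37/6 − (5/6)² = 197/36
E[S_17] = -3 + 17·(5/6) = 67/6


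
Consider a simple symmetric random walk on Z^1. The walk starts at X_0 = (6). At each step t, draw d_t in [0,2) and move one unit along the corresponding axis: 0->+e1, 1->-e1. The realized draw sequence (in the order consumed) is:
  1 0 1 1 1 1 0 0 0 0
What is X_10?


t=0: X=(6), d=1 → -e1, X_1=(5)
t=1: X=(5), d=0 → +e1, X_2=(6)
t=2: X=(6), d=1 → -e1, X_3=(5)
t=3: X=(5), d=1 → -e1, X_4=(4)
t=4: X=(4), d=1 → -e1, X_5=(3)
t=5: X=(3), d=1 → -e1, X_6=(2)
t=6: X=(2), d=0 → +e1, X_7=(3)
t=7: X=(3), d=0 → +e1, X_8=(4)
t=8: X=(4), d=0 → +e1, X_9=(5)
t=9: X=(5), d=0 → +e1, X_10=(6)

(6)


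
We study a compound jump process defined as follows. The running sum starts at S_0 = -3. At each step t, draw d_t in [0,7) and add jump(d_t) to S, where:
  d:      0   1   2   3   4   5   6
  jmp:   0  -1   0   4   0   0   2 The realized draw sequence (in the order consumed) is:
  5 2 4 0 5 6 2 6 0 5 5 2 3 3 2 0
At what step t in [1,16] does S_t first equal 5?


13

t=0: S=-3, d=5, jump=0, S_1=-3
t=1: S=-3, d=2, jump=0, S_2=-3
t=2: S=-3, d=4, jump=0, S_3=-3
t=3: S=-3, d=0, jump=0, S_4=-3
t=4: S=-3, d=5, jump=0, S_5=-3
t=5: S=-3, d=6, jump=2, S_6=-1
t=6: S=-1, d=2, jump=0, S_7=-1
t=7: S=-1, d=6, jump=2, S_8=1
t=8: S=1, d=0, jump=0, S_9=1
t=9: S=1, d=5, jump=0, S_10=1
t=10: S=1, d=5, jump=0, S_11=1
t=11: S=1, d=2, jump=0, S_12=1
t=12: S=1, d=3, jump=4, S_13=5
t=13: S=5, d=3, jump=4, S_14=9
t=14: S=9, d=2, jump=0, S_15=9
t=15: S=9, d=0, jump=0, S_16=9


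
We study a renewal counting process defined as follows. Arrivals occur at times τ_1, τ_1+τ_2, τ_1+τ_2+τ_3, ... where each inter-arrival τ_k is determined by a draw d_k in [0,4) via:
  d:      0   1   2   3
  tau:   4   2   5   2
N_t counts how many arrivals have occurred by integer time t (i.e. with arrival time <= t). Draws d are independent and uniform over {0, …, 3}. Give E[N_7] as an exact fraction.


15/8

Inter-arrival values over d=0..3: [4, 2, 5, 2]
Each d has probability 1/4, so the pmf of τ is: f(2) = 1/2, f(4) = 1/4, f(5) = 1/4
Renewal equation for m(n) = E[N_n]: condition on τ_1 = k (if k <= n, one arrival plus a fresh copy on the remaining n−k steps): m(n) = F(n) + Σ_{k<=n} f(k)·m(n−k), where F(n) = P(τ <= n) and m(0) = 0
m(1) = F(1) = 0
m(2) = F(2) = 1/2
m(3) = F(3) = 1/2
m(4) = F(4) + f(2)·m(2) = 3/4 + 1/2·1/2 = 1
m(5) = F(5) + f(2)·m(3) = 1 + 1/2·1/2 = 5/4
m(6) = F(6) + f(2)·m(4) + f(4)·m(2) = 1 + 1/2·1 + 1/4·1/2 = 13/8
m(7) = F(7) + f(2)·m(5) + f(4)·m(3) + f(5)·m(2) = 1 + 1/2·5/4 + 1/4·1/2 + 1/4·1/2 = 15/8
E[N_7] = m(7) = 15/8


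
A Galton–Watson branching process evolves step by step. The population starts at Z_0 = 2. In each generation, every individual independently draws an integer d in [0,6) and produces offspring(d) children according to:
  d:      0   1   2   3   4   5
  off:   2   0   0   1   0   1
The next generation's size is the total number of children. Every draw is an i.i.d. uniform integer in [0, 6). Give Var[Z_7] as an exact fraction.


Outcome values over d=0..5: [2, 0, 0, 1, 0, 1]
Σy = 4, Σy² = 6, M = 6
μ = 4/6 = 2/3,  σ² = 6/6 − (2/3)² = 5/9
V_0 = 0, E_0 = 2
V_1 = 5/9·E_0 + (2/3)²·V_0 = 10/9;  E_1 = 4/3
V_2 = 5/9·E_1 + (2/3)²·V_1 = 100/81;  E_2 = 8/9
V_3 = 5/9·E_2 + (2/3)²·V_2 = 760/729;  E_3 = 16/27
V_4 = 5/9·E_3 + (2/3)²·V_3 = 5200/6561;  E_4 = 32/81
V_5 = 5/9·E_4 + (2/3)²·V_4 = 33760/59049;  E_5 = 64/243
V_6 = 5/9·E_5 + (2/3)²·V_5 = 212800/531441;  E_6 = 128/729
V_7 = 5/9·E_6 + (2/3)²·V_6 = 1317760/4782969;  E_7 = 256/2187

1317760/4782969


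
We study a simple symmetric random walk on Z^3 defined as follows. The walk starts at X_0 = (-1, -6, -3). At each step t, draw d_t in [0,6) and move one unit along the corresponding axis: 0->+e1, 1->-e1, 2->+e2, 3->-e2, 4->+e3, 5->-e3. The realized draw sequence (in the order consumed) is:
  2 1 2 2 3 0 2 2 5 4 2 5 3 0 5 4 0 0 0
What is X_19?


t=0: X=(-1, -6, -3), d=2 → +e2, X_1=(-1, -5, -3)
t=1: X=(-1, -5, -3), d=1 → -e1, X_2=(-2, -5, -3)
t=2: X=(-2, -5, -3), d=2 → +e2, X_3=(-2, -4, -3)
t=3: X=(-2, -4, -3), d=2 → +e2, X_4=(-2, -3, -3)
t=4: X=(-2, -3, -3), d=3 → -e2, X_5=(-2, -4, -3)
t=5: X=(-2, -4, -3), d=0 → +e1, X_6=(-1, -4, -3)
t=6: X=(-1, -4, -3), d=2 → +e2, X_7=(-1, -3, -3)
t=7: X=(-1, -3, -3), d=2 → +e2, X_8=(-1, -2, -3)
t=8: X=(-1, -2, -3), d=5 → -e3, X_9=(-1, -2, -4)
t=9: X=(-1, -2, -4), d=4 → +e3, X_10=(-1, -2, -3)
t=10: X=(-1, -2, -3), d=2 → +e2, X_11=(-1, -1, -3)
t=11: X=(-1, -1, -3), d=5 → -e3, X_12=(-1, -1, -4)
t=12: X=(-1, -1, -4), d=3 → -e2, X_13=(-1, -2, -4)
t=13: X=(-1, -2, -4), d=0 → +e1, X_14=(0, -2, -4)
t=14: X=(0, -2, -4), d=5 → -e3, X_15=(0, -2, -5)
t=15: X=(0, -2, -5), d=4 → +e3, X_16=(0, -2, -4)
t=16: X=(0, -2, -4), d=0 → +e1, X_17=(1, -2, -4)
t=17: X=(1, -2, -4), d=0 → +e1, X_18=(2, -2, -4)
t=18: X=(2, -2, -4), d=0 → +e1, X_19=(3, -2, -4)

(3, -2, -4)


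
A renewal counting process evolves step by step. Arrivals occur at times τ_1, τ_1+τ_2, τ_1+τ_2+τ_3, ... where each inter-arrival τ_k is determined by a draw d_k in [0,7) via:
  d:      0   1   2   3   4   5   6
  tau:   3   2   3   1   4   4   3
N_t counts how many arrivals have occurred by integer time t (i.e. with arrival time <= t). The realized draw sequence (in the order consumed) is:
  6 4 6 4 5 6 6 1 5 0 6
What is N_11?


draw d_1=6: τ_1=3, arrival time A_1=3
draw d_2=4: τ_2=4, arrival time A_2=7
draw d_3=6: τ_3=3, arrival time A_3=10
draw d_4=4: τ_4=4, arrival time A_4=14
draw d_5=5: τ_5=4, arrival time A_5=18
draw d_6=6: τ_6=3, arrival time A_6=21
draw d_7=6: τ_7=3, arrival time A_7=24
draw d_8=1: τ_8=2, arrival time A_8=26
draw d_9=5: τ_9=4, arrival time A_9=30
draw d_10=0: τ_10=3, arrival time A_10=33
draw d_11=6: τ_11=3, arrival time A_11=36
N_t over t=0..11: 0:0 1:0 2:0 3:1 4:1 5:1 6:1 7:2 8:2 9:2 10:3 11:3

3


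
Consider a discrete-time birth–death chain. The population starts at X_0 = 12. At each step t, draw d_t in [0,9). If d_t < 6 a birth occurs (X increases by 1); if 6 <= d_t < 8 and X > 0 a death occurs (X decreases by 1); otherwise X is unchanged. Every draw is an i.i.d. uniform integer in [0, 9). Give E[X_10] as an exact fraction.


148/9

X can drop by at most 1 per step and X_0 = 12 > T = 10, so X_t >= 12 − t >= 2 > 0 for every t <= 10: the floor at 0 (the 'and X > 0' condition) never binds. Hence X_10 = X_0 + Σ_{t<10} Y_t with i.i.d. increments Y_t = y(d_t) ∈ {+1, −1, 0}.
Outcome values over d=0..8: [1, 1, 1, 1, 1, 1, -1, -1, 0]
Σy = 4, Σy² = 8, M = 9
μ = 4/9 = 4/9,  σ² = 8/9 − (4/9)² = 56/81
E[X_10] = 12 + 10·(4/9) = 148/9


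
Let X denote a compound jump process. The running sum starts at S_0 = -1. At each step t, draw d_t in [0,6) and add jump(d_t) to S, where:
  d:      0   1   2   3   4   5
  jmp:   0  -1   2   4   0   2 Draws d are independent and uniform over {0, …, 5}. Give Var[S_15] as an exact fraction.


Outcome values over d=0..5: [0, -1, 2, 4, 0, 2]
Σy = 7, Σy² = 25, M = 6
μ = 7/6 = 7/6,  σ² = 25/6 − (7/6)² = 101/36
Independent increments: Var[S_15] = 15·σ² = 15·(101/36) = 505/12

505/12


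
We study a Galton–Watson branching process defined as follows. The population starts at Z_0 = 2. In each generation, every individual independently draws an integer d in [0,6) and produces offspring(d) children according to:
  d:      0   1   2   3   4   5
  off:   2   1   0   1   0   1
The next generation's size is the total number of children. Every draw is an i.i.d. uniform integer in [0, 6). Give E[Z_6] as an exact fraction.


15625/23328

Outcome values over d=0..5: [2, 1, 0, 1, 0, 1]
Σy = 5, Σy² = 7, M = 6
μ = 5/6 = 5/6,  σ² = 7/6 − (5/6)² = 17/36
E[Z_0] = 2
E[Z_1] = 5/6·E[Z_0] = 5/3
E[Z_2] = 5/6·E[Z_1] = 25/18
E[Z_3] = 5/6·E[Z_2] = 125/108
E[Z_4] = 5/6·E[Z_3] = 625/648
E[Z_5] = 5/6·E[Z_4] = 3125/3888
E[Z_6] = 5/6·E[Z_5] = 15625/23328


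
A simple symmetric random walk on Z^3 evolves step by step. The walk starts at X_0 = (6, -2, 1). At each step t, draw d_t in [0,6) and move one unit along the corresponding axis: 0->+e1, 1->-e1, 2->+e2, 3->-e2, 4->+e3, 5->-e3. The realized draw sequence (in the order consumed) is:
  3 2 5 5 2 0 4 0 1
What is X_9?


(7, -1, 0)

t=0: X=(6, -2, 1), d=3 → -e2, X_1=(6, -3, 1)
t=1: X=(6, -3, 1), d=2 → +e2, X_2=(6, -2, 1)
t=2: X=(6, -2, 1), d=5 → -e3, X_3=(6, -2, 0)
t=3: X=(6, -2, 0), d=5 → -e3, X_4=(6, -2, -1)
t=4: X=(6, -2, -1), d=2 → +e2, X_5=(6, -1, -1)
t=5: X=(6, -1, -1), d=0 → +e1, X_6=(7, -1, -1)
t=6: X=(7, -1, -1), d=4 → +e3, X_7=(7, -1, 0)
t=7: X=(7, -1, 0), d=0 → +e1, X_8=(8, -1, 0)
t=8: X=(8, -1, 0), d=1 → -e1, X_9=(7, -1, 0)


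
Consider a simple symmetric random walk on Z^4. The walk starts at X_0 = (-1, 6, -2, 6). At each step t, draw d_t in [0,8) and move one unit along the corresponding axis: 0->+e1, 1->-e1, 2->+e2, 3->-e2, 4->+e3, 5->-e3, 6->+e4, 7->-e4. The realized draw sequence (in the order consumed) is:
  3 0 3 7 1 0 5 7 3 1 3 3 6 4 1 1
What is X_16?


(-3, 1, -2, 5)

t=0: X=(-1, 6, -2, 6), d=3 → -e2, X_1=(-1, 5, -2, 6)
t=1: X=(-1, 5, -2, 6), d=0 → +e1, X_2=(0, 5, -2, 6)
t=2: X=(0, 5, -2, 6), d=3 → -e2, X_3=(0, 4, -2, 6)
t=3: X=(0, 4, -2, 6), d=7 → -e4, X_4=(0, 4, -2, 5)
t=4: X=(0, 4, -2, 5), d=1 → -e1, X_5=(-1, 4, -2, 5)
t=5: X=(-1, 4, -2, 5), d=0 → +e1, X_6=(0, 4, -2, 5)
t=6: X=(0, 4, -2, 5), d=5 → -e3, X_7=(0, 4, -3, 5)
t=7: X=(0, 4, -3, 5), d=7 → -e4, X_8=(0, 4, -3, 4)
t=8: X=(0, 4, -3, 4), d=3 → -e2, X_9=(0, 3, -3, 4)
t=9: X=(0, 3, -3, 4), d=1 → -e1, X_10=(-1, 3, -3, 4)
t=10: X=(-1, 3, -3, 4), d=3 → -e2, X_11=(-1, 2, -3, 4)
t=11: X=(-1, 2, -3, 4), d=3 → -e2, X_12=(-1, 1, -3, 4)
t=12: X=(-1, 1, -3, 4), d=6 → +e4, X_13=(-1, 1, -3, 5)
t=13: X=(-1, 1, -3, 5), d=4 → +e3, X_14=(-1, 1, -2, 5)
t=14: X=(-1, 1, -2, 5), d=1 → -e1, X_15=(-2, 1, -2, 5)
t=15: X=(-2, 1, -2, 5), d=1 → -e1, X_16=(-3, 1, -2, 5)


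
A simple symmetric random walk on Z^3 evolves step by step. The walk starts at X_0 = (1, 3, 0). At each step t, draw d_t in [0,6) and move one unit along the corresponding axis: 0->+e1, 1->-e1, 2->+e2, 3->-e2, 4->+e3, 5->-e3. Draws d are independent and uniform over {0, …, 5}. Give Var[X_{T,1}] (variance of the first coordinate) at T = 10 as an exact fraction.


10/3

Outcome values over d=0..5: [1, -1, 0, 0, 0, 0]
Σy = 0, Σy² = 2, M = 6
μ = 0/6 = 0,  σ² = 2/6 − (0)² = 1/3
Independent increments: Var[X_10] = 10·σ² = 10·(1/3) = 10/3


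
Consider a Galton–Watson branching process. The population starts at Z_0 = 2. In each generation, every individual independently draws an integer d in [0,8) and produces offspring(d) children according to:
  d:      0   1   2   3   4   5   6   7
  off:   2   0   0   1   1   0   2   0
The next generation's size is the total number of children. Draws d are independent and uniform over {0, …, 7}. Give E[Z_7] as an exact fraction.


2187/8192

Outcome values over d=0..7: [2, 0, 0, 1, 1, 0, 2, 0]
Σy = 6, Σy² = 10, M = 8
μ = 6/8 = 3/4,  σ² = 10/8 − (3/4)² = 11/16
E[Z_0] = 2
E[Z_1] = 3/4·E[Z_0] = 3/2
E[Z_2] = 3/4·E[Z_1] = 9/8
E[Z_3] = 3/4·E[Z_2] = 27/32
E[Z_4] = 3/4·E[Z_3] = 81/128
E[Z_5] = 3/4·E[Z_4] = 243/512
E[Z_6] = 3/4·E[Z_5] = 729/2048
E[Z_7] = 3/4·E[Z_6] = 2187/8192


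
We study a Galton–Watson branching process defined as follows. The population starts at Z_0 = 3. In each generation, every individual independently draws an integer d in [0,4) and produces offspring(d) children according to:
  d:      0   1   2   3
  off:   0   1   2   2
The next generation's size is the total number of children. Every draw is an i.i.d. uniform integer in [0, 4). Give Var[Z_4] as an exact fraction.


1522125/65536

Outcome values over d=0..3: [0, 1, 2, 2]
Σy = 5, Σy² = 9, M = 4
μ = 5/4 = 5/4,  σ² = 9/4 − (5/4)² = 11/16
V_0 = 0, E_0 = 3
V_1 = 11/16·E_0 + (5/4)²·V_0 = 33/16;  E_1 = 15/4
V_2 = 11/16·E_1 + (5/4)²·V_1 = 1485/256;  E_2 = 75/16
V_3 = 11/16·E_2 + (5/4)²·V_2 = 50325/4096;  E_3 = 375/64
V_4 = 11/16·E_3 + (5/4)²·V_3 = 1522125/65536;  E_4 = 1875/256


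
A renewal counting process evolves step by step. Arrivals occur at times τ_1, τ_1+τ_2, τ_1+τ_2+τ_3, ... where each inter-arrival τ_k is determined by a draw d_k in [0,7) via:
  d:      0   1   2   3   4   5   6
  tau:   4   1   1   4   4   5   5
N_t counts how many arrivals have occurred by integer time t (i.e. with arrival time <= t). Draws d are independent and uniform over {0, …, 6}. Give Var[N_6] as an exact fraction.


Inter-arrival values over d=0..6: [4, 1, 1, 4, 4, 5, 5]
Each d has probability 1/7, so the pmf of τ is: f(1) = 2/7, f(4) = 3/7, f(5) = 2/7
Let p_n(j) = P(N_n = j), with p_0 = [1]. Condition on τ_1: p_n(0) = P(τ > n), and for j >= 1, p_n(j) = Σ_{k<=n} f(k)·p_{n−k}(j−1)
p_1 = [5/7, 2/7]  (j = 0..1)
p_2 = [5/7, 10/49, 4/49]  (j = 0..2)
p_3 = [5/7, 10/49, 20/343, 8/343]  (j = 0..3)
p_4 = [2/7, 31/49, 20/343, 40/2401, 16/2401]  (j = 0..4)
p_5 = [0, 33/49, 104/343, 40/2401, 80/16807, 32/16807]  (j = 0..5)
p_6 = [0, 25/49, 124/343, 292/2401, 80/16807, 160/117649, 64/117649]  (j = 0..6)
E[N_6] = Σ j·p_6(j) = 191437/117649;  E[N_6²] = Σ j²·p_6(j) = 374189/117649
Var[N_6] = 374189/117649 − (191437/117649)² = 7374836692/13841287201

7374836692/13841287201


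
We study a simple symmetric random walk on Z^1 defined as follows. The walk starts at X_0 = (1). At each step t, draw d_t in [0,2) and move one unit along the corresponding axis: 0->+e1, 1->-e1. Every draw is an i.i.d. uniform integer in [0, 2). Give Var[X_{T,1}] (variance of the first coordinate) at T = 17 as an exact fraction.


Outcome values over d=0..1: [1, -1]
Σy = 0, Σy² = 2, M = 2
μ = 0/2 = 0,  σ² = 2/2 − (0)² = 1
Independent increments: Var[X_17] = 17·σ² = 17·(1) = 17

17


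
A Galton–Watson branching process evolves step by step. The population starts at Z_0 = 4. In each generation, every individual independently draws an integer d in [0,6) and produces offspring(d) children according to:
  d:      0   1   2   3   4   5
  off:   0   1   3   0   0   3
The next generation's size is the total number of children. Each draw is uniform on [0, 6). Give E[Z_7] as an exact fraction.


Outcome values over d=0..5: [0, 1, 3, 0, 0, 3]
Σy = 7, Σy² = 19, M = 6
μ = 7/6 = 7/6,  σ² = 19/6 − (7/6)² = 65/36
E[Z_0] = 4
E[Z_1] = 7/6·E[Z_0] = 14/3
E[Z_2] = 7/6·E[Z_1] = 49/9
E[Z_3] = 7/6·E[Z_2] = 343/54
E[Z_4] = 7/6·E[Z_3] = 2401/324
E[Z_5] = 7/6·E[Z_4] = 16807/1944
E[Z_6] = 7/6·E[Z_5] = 117649/11664
E[Z_7] = 7/6·E[Z_6] = 823543/69984

823543/69984


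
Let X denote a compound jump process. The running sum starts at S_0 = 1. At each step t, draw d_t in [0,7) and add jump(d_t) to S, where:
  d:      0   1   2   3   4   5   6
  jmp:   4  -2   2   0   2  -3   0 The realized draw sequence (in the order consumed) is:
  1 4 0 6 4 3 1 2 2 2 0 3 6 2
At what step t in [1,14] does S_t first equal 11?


t=0: S=1, d=1, jump=-2, S_1=-1
t=1: S=-1, d=4, jump=2, S_2=1
t=2: S=1, d=0, jump=4, S_3=5
t=3: S=5, d=6, jump=0, S_4=5
t=4: S=5, d=4, jump=2, S_5=7
t=5: S=7, d=3, jump=0, S_6=7
t=6: S=7, d=1, jump=-2, S_7=5
t=7: S=5, d=2, jump=2, S_8=7
t=8: S=7, d=2, jump=2, S_9=9
t=9: S=9, d=2, jump=2, S_10=11
t=10: S=11, d=0, jump=4, S_11=15
t=11: S=15, d=3, jump=0, S_12=15
t=12: S=15, d=6, jump=0, S_13=15
t=13: S=15, d=2, jump=2, S_14=17

10


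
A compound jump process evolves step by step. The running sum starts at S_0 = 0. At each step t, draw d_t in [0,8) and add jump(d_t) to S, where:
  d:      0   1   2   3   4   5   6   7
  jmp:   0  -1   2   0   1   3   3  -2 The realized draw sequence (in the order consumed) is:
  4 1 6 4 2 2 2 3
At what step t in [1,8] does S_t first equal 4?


t=0: S=0, d=4, jump=1, S_1=1
t=1: S=1, d=1, jump=-1, S_2=0
t=2: S=0, d=6, jump=3, S_3=3
t=3: S=3, d=4, jump=1, S_4=4
t=4: S=4, d=2, jump=2, S_5=6
t=5: S=6, d=2, jump=2, S_6=8
t=6: S=8, d=2, jump=2, S_7=10
t=7: S=10, d=3, jump=0, S_8=10

4


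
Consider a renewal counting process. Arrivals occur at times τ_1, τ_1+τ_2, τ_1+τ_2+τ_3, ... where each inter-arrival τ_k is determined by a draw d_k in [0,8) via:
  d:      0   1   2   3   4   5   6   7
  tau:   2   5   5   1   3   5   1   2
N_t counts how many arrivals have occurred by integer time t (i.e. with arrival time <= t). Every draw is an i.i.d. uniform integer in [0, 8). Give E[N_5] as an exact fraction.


Inter-arrival values over d=0..7: [2, 5, 5, 1, 3, 5, 1, 2]
Each d has probability 1/8, so the pmf of τ is: f(1) = 1/4, f(2) = 1/4, f(3) = 1/8, f(5) = 3/8
Renewal equation for m(n) = E[N_n]: condition on τ_1 = k (if k <= n, one arrival plus a fresh copy on the remaining n−k steps): m(n) = F(n) + Σ_{k<=n} f(k)·m(n−k), where F(n) = P(τ <= n) and m(0) = 0
m(1) = F(1) = 1/4
m(2) = F(2) + f(1)·m(1) = 1/2 + 1/4·1/4 = 9/16
m(3) = F(3) + f(1)·m(2) + f(2)·m(1) = 5/8 + 1/4·9/16 + 1/4·1/4 = 53/64
m(4) = F(4) + f(1)·m(3) + f(2)·m(2) + f(3)·m(1) = 5/8 + 1/4·53/64 + 1/4·9/16 + 1/8·1/4 = 257/256
m(5) = F(5) + f(1)·m(4) + f(2)·m(3) + f(3)·m(2) = 1 + 1/4·257/256 + 1/4·53/64 + 1/8·9/16 = 1565/1024
E[N_5] = m(5) = 1565/1024

1565/1024


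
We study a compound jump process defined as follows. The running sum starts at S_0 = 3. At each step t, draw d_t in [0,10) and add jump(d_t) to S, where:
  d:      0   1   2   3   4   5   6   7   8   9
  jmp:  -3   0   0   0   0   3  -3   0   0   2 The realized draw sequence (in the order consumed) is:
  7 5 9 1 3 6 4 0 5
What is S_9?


t=0: S=3, d=7, jump=0, S_1=3
t=1: S=3, d=5, jump=3, S_2=6
t=2: S=6, d=9, jump=2, S_3=8
t=3: S=8, d=1, jump=0, S_4=8
t=4: S=8, d=3, jump=0, S_5=8
t=5: S=8, d=6, jump=-3, S_6=5
t=6: S=5, d=4, jump=0, S_7=5
t=7: S=5, d=0, jump=-3, S_8=2
t=8: S=2, d=5, jump=3, S_9=5

5


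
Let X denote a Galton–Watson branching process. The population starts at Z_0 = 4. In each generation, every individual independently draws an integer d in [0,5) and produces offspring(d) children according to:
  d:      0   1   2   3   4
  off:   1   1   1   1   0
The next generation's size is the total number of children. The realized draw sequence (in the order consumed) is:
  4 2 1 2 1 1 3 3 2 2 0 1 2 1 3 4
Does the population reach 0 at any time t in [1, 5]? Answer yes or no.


no

gen 0: Z_0=4, draws=[4, 2, 1, 2], offspring=[0, 1, 1, 1], Z_1=3
gen 1: Z_1=3, draws=[1, 1, 3], offspring=[1, 1, 1], Z_2=3
gen 2: Z_2=3, draws=[3, 2, 2], offspring=[1, 1, 1], Z_3=3
gen 3: Z_3=3, draws=[0, 1, 2], offspring=[1, 1, 1], Z_4=3
gen 4: Z_4=3, draws=[1, 3, 4], offspring=[1, 1, 0], Z_5=2


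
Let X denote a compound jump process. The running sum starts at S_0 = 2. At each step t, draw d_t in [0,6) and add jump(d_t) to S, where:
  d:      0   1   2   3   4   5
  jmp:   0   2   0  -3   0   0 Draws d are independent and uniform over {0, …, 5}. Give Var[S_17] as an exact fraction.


Outcome values over d=0..5: [0, 2, 0, -3, 0, 0]
Σy = -1, Σy² = 13, M = 6
μ = -1/6 = -1/6,  σ² = 13/6 − (-1/6)² = 77/36
Independent increments: Var[S_17] = 17·σ² = 17·(77/36) = 1309/36

1309/36


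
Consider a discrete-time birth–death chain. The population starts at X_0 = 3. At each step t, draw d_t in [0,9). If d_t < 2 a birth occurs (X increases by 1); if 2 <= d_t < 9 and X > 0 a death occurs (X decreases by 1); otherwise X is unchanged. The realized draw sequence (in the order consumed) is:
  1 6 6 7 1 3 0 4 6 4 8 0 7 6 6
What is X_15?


0

t=0: X=3, d=1 → birth, X_1=4
t=1: X=4, d=6 → death, X_2=3
t=2: X=3, d=6 → death, X_3=2
t=3: X=2, d=7 → death, X_4=1
t=4: X=1, d=1 → birth, X_5=2
t=5: X=2, d=3 → death, X_6=1
t=6: X=1, d=0 → birth, X_7=2
t=7: X=2, d=4 → death, X_8=1
t=8: X=1, d=6 → death, X_9=0
t=9: X=0, d=4 → hold, X_10=0
t=10: X=0, d=8 → hold, X_11=0
t=11: X=0, d=0 → birth, X_12=1
t=12: X=1, d=7 → death, X_13=0
t=13: X=0, d=6 → hold, X_14=0
t=14: X=0, d=6 → hold, X_15=0


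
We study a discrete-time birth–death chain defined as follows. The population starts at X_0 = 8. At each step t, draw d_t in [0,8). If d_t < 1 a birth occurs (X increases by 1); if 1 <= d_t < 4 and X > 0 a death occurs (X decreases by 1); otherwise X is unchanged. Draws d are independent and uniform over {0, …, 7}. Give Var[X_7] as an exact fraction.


X can drop by at most 1 per step and X_0 = 8 > T = 7, so X_t >= 8 − t >= 1 > 0 for every t <= 7: the floor at 0 (the 'and X > 0' condition) never binds. Hence X_7 = X_0 + Σ_{t<7} Y_t with i.i.d. increments Y_t = y(d_t) ∈ {+1, −1, 0}.
Outcome values over d=0..7: [1, -1, -1, -1, 0, 0, 0, 0]
Σy = -2, Σy² = 4, M = 8
μ = -2/8 = -1/4,  σ² = 4/8 − (-1/4)² = 7/16
Independent increments: Var[X_7] = 7·σ² = 7·(7/16) = 49/16

49/16


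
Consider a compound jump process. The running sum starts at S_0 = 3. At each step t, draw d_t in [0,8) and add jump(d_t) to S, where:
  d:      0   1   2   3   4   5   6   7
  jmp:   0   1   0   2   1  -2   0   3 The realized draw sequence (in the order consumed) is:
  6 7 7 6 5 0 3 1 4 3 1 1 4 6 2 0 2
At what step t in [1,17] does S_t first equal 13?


10

t=0: S=3, d=6, jump=0, S_1=3
t=1: S=3, d=7, jump=3, S_2=6
t=2: S=6, d=7, jump=3, S_3=9
t=3: S=9, d=6, jump=0, S_4=9
t=4: S=9, d=5, jump=-2, S_5=7
t=5: S=7, d=0, jump=0, S_6=7
t=6: S=7, d=3, jump=2, S_7=9
t=7: S=9, d=1, jump=1, S_8=10
t=8: S=10, d=4, jump=1, S_9=11
t=9: S=11, d=3, jump=2, S_10=13
t=10: S=13, d=1, jump=1, S_11=14
t=11: S=14, d=1, jump=1, S_12=15
t=12: S=15, d=4, jump=1, S_13=16
t=13: S=16, d=6, jump=0, S_14=16
t=14: S=16, d=2, jump=0, S_15=16
t=15: S=16, d=0, jump=0, S_16=16
t=16: S=16, d=2, jump=0, S_17=16


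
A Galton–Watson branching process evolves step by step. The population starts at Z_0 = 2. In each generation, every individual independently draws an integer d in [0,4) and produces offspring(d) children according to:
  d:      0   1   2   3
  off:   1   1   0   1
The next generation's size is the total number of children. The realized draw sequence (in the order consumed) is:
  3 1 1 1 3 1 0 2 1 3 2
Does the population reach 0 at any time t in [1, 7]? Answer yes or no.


yes

gen 0: Z_0=2, draws=[3, 1], offspring=[1, 1], Z_1=2
gen 1: Z_1=2, draws=[1, 1], offspring=[1, 1], Z_2=2
gen 2: Z_2=2, draws=[3, 1], offspring=[1, 1], Z_3=2
gen 3: Z_3=2, draws=[0, 2], offspring=[1, 0], Z_4=1
gen 4: Z_4=1, draws=[1], offspring=[1], Z_5=1
gen 5: Z_5=1, draws=[3], offspring=[1], Z_6=1
gen 6: Z_6=1, draws=[2], offspring=[0], Z_7=0


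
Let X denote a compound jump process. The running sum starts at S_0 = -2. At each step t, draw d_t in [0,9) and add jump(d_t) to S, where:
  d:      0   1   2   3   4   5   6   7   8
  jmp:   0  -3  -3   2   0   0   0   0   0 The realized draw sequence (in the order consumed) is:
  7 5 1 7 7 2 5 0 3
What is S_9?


-6

t=0: S=-2, d=7, jump=0, S_1=-2
t=1: S=-2, d=5, jump=0, S_2=-2
t=2: S=-2, d=1, jump=-3, S_3=-5
t=3: S=-5, d=7, jump=0, S_4=-5
t=4: S=-5, d=7, jump=0, S_5=-5
t=5: S=-5, d=2, jump=-3, S_6=-8
t=6: S=-8, d=5, jump=0, S_7=-8
t=7: S=-8, d=0, jump=0, S_8=-8
t=8: S=-8, d=3, jump=2, S_9=-6


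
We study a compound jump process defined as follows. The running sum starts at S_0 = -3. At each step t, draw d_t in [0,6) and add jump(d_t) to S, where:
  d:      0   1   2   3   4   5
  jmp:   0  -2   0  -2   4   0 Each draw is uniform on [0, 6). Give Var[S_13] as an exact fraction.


52

Outcome values over d=0..5: [0, -2, 0, -2, 4, 0]
Σy = 0, Σy² = 24, M = 6
μ = 0/6 = 0,  σ² = 24/6 − (0)² = 4
Independent increments: Var[S_13] = 13·σ² = 13·(4) = 52


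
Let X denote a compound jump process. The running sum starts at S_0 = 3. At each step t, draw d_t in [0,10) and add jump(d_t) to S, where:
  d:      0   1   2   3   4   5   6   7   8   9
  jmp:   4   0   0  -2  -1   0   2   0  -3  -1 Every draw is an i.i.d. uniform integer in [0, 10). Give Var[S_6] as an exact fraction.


Outcome values over d=0..9: [4, 0, 0, -2, -1, 0, 2, 0, -3, -1]
Σy = -1, Σy² = 35, M = 10
μ = -1/10 = -1/10,  σ² = 35/10 − (-1/10)² = 349/100
Independent increments: Var[S_6] = 6·σ² = 6·(349/100) = 1047/50

1047/50


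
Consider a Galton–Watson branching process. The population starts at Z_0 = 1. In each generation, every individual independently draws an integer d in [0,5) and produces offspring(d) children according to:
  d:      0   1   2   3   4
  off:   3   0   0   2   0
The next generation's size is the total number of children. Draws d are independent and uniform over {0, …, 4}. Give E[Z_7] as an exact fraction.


Outcome values over d=0..4: [3, 0, 0, 2, 0]
Σy = 5, Σy² = 13, M = 5
μ = 5/5 = 1,  σ² = 13/5 − (1)² = 8/5
E[Z_0] = 1
E[Z_1] = 1·E[Z_0] = 1
E[Z_2] = 1·E[Z_1] = 1
E[Z_3] = 1·E[Z_2] = 1
E[Z_4] = 1·E[Z_3] = 1
E[Z_5] = 1·E[Z_4] = 1
E[Z_6] = 1·E[Z_5] = 1
E[Z_7] = 1·E[Z_6] = 1

1


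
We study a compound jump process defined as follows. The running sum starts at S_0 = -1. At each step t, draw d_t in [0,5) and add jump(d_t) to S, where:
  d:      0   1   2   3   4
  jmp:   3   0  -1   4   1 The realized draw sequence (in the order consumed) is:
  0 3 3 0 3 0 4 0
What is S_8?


t=0: S=-1, d=0, jump=3, S_1=2
t=1: S=2, d=3, jump=4, S_2=6
t=2: S=6, d=3, jump=4, S_3=10
t=3: S=10, d=0, jump=3, S_4=13
t=4: S=13, d=3, jump=4, S_5=17
t=5: S=17, d=0, jump=3, S_6=20
t=6: S=20, d=4, jump=1, S_7=21
t=7: S=21, d=0, jump=3, S_8=24

24


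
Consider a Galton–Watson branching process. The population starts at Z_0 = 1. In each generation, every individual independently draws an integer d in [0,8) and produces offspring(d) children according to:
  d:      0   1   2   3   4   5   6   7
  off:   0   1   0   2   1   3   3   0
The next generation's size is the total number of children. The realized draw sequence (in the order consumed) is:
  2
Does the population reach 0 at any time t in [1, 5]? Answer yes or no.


gen 0: Z_0=1, draws=[2], offspring=[0], Z_1=0
gen 1: Z_1=0, draws=[], offspring=[], Z_2=0
gen 2: Z_2=0, draws=[], offspring=[], Z_3=0
gen 3: Z_3=0, draws=[], offspring=[], Z_4=0
gen 4: Z_4=0, draws=[], offspring=[], Z_5=0

yes


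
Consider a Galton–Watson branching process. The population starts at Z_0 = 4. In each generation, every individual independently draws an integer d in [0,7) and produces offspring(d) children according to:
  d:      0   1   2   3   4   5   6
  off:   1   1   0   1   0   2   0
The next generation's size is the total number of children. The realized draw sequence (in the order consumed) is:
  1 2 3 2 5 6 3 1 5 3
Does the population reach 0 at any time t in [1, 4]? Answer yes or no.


gen 0: Z_0=4, draws=[1, 2, 3, 2], offspring=[1, 0, 1, 0], Z_1=2
gen 1: Z_1=2, draws=[5, 6], offspring=[2, 0], Z_2=2
gen 2: Z_2=2, draws=[3, 1], offspring=[1, 1], Z_3=2
gen 3: Z_3=2, draws=[5, 3], offspring=[2, 1], Z_4=3

no


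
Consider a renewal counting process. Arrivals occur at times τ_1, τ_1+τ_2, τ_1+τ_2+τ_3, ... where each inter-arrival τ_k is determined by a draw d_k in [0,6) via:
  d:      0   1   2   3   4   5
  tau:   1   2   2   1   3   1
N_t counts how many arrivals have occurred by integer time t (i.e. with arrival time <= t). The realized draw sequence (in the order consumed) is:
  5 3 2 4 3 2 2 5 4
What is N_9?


5

draw d_1=5: τ_1=1, arrival time A_1=1
draw d_2=3: τ_2=1, arrival time A_2=2
draw d_3=2: τ_3=2, arrival time A_3=4
draw d_4=4: τ_4=3, arrival time A_4=7
draw d_5=3: τ_5=1, arrival time A_5=8
draw d_6=2: τ_6=2, arrival time A_6=10
draw d_7=2: τ_7=2, arrival time A_7=12
draw d_8=5: τ_8=1, arrival time A_8=13
draw d_9=4: τ_9=3, arrival time A_9=16
N_t over t=0..9: 0:0 1:1 2:2 3:2 4:3 5:3 6:3 7:4 8:5 9:5


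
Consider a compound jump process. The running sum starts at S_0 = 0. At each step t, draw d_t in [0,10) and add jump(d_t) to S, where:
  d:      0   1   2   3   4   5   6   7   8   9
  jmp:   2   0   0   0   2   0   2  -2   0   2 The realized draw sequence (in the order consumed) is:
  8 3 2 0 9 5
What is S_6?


4

t=0: S=0, d=8, jump=0, S_1=0
t=1: S=0, d=3, jump=0, S_2=0
t=2: S=0, d=2, jump=0, S_3=0
t=3: S=0, d=0, jump=2, S_4=2
t=4: S=2, d=9, jump=2, S_5=4
t=5: S=4, d=5, jump=0, S_6=4


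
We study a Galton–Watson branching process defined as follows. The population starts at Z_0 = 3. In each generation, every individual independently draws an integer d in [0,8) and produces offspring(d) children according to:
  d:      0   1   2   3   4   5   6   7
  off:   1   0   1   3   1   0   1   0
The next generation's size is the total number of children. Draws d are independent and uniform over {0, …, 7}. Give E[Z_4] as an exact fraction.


Outcome values over d=0..7: [1, 0, 1, 3, 1, 0, 1, 0]
Σy = 7, Σy² = 13, M = 8
μ = 7/8 = 7/8,  σ² = 13/8 − (7/8)² = 55/64
E[Z_0] = 3
E[Z_1] = 7/8·E[Z_0] = 21/8
E[Z_2] = 7/8·E[Z_1] = 147/64
E[Z_3] = 7/8·E[Z_2] = 1029/512
E[Z_4] = 7/8·E[Z_3] = 7203/4096

7203/4096


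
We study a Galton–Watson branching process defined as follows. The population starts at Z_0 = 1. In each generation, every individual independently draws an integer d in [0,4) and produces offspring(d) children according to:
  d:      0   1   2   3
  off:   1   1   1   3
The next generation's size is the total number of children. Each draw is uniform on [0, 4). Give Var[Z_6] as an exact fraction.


484785/4096

Outcome values over d=0..3: [1, 1, 1, 3]
Σy = 6, Σy² = 12, M = 4
μ = 6/4 = 3/2,  σ² = 12/4 − (3/2)² = 3/4
V_0 = 0, E_0 = 1
V_1 = 3/4·E_0 + (3/2)²·V_0 = 3/4;  E_1 = 3/2
V_2 = 3/4·E_1 + (3/2)²·V_1 = 45/16;  E_2 = 9/4
V_3 = 3/4·E_2 + (3/2)²·V_2 = 513/64;  E_3 = 27/8
V_4 = 3/4·E_3 + (3/2)²·V_3 = 5265/256;  E_4 = 81/16
V_5 = 3/4·E_4 + (3/2)²·V_4 = 51273/1024;  E_5 = 243/32
V_6 = 3/4·E_5 + (3/2)²·V_5 = 484785/4096;  E_6 = 729/64


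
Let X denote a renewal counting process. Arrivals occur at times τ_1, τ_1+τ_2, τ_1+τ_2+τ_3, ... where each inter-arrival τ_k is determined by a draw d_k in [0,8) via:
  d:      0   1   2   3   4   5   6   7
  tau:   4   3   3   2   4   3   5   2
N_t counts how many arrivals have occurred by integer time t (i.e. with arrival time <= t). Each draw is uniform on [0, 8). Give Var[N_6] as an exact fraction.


Inter-arrival values over d=0..7: [4, 3, 3, 2, 4, 3, 5, 2]
Each d has probability 1/8, so the pmf of τ is: f(2) = 1/4, f(3) = 3/8, f(4) = 1/4, f(5) = 1/8
Let p_n(j) = P(N_n = j), with p_0 = [1]. Condition on τ_1: p_n(0) = P(τ > n), and for j >= 1, p_n(j) = Σ_{k<=n} f(k)·p_{n−k}(j−1)
p_1 = [1]  (j = 0)
p_2 = [3/4, 1/4]  (j = 0..1)
p_3 = [3/8, 5/8]  (j = 0..1)
p_4 = [1/8, 13/16, 1/16]  (j = 0..2)
p_5 = [0, 3/4, 1/4]  (j = 0..2)
p_6 = [0, 31/64, 1/2, 1/64]  (j = 0..3)
E[N_6] = Σ j·p_6(j) = 49/32;  E[N_6²] = Σ j²·p_6(j) = 21/8
Var[N_6] = 21/8 − (49/32)² = 287/1024

287/1024


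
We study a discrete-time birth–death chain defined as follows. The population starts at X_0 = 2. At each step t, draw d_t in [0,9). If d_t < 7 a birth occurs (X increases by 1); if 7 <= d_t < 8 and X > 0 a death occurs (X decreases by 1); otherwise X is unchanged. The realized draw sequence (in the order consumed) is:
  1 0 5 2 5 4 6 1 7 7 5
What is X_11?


t=0: X=2, d=1 → birth, X_1=3
t=1: X=3, d=0 → birth, X_2=4
t=2: X=4, d=5 → birth, X_3=5
t=3: X=5, d=2 → birth, X_4=6
t=4: X=6, d=5 → birth, X_5=7
t=5: X=7, d=4 → birth, X_6=8
t=6: X=8, d=6 → birth, X_7=9
t=7: X=9, d=1 → birth, X_8=10
t=8: X=10, d=7 → death, X_9=9
t=9: X=9, d=7 → death, X_10=8
t=10: X=8, d=5 → birth, X_11=9

9


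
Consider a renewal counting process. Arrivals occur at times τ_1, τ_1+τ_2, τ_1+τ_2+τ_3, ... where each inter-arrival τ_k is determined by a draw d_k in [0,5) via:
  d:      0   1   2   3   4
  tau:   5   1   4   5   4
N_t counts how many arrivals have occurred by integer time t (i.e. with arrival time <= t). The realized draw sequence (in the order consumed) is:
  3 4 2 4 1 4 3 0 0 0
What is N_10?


draw d_1=3: τ_1=5, arrival time A_1=5
draw d_2=4: τ_2=4, arrival time A_2=9
draw d_3=2: τ_3=4, arrival time A_3=13
draw d_4=4: τ_4=4, arrival time A_4=17
draw d_5=1: τ_5=1, arrival time A_5=18
draw d_6=4: τ_6=4, arrival time A_6=22
draw d_7=3: τ_7=5, arrival time A_7=27
draw d_8=0: τ_8=5, arrival time A_8=32
draw d_9=0: τ_9=5, arrival time A_9=37
draw d_10=0: τ_10=5, arrival time A_10=42
N_t over t=0..10: 0:0 1:0 2:0 3:0 4:0 5:1 6:1 7:1 8:1 9:2 10:2

2


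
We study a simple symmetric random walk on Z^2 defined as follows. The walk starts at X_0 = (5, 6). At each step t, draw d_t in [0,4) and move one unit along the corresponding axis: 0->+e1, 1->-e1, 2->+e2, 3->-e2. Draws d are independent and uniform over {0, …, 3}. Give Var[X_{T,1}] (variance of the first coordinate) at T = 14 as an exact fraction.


Outcome values over d=0..3: [1, -1, 0, 0]
Σy = 0, Σy² = 2, M = 4
μ = 0/4 = 0,  σ² = 2/4 − (0)² = 1/2
Independent increments: Var[X_14] = 14·σ² = 14·(1/2) = 7

7


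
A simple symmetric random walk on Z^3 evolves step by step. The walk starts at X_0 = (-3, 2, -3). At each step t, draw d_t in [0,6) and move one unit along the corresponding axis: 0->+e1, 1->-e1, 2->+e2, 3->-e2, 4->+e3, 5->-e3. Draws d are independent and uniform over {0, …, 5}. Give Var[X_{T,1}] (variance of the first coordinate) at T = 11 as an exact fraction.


11/3

Outcome values over d=0..5: [1, -1, 0, 0, 0, 0]
Σy = 0, Σy² = 2, M = 6
μ = 0/6 = 0,  σ² = 2/6 − (0)² = 1/3
Independent increments: Var[X_11] = 11·σ² = 11·(1/3) = 11/3


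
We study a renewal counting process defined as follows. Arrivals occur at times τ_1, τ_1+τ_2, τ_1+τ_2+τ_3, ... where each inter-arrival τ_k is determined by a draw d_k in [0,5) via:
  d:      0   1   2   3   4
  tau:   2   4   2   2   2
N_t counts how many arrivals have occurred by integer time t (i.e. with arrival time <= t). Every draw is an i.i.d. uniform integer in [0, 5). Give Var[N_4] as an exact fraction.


Inter-arrival values over d=0..4: [2, 4, 2, 2, 2]
Each d has probability 1/5, so the pmf of τ is: f(2) = 4/5, f(4) = 1/5
Let p_n(j) = P(N_n = j), with p_0 = [1]. Condition on τ_1: p_n(0) = P(τ > n), and for j >= 1, p_n(j) = Σ_{k<=n} f(k)·p_{n−k}(j−1)
p_1 = [1]  (j = 0)
p_2 = [1/5, 4/5]  (j = 0..1)
p_3 = [1/5, 4/5]  (j = 0..1)
p_4 = [0, 9/25, 16/25]  (j = 0..2)
E[N_4] = Σ j·p_4(j) = 41/25;  E[N_4²] = Σ j²·p_4(j) = 73/25
Var[N_4] = 73/25 − (41/25)² = 144/625

144/625


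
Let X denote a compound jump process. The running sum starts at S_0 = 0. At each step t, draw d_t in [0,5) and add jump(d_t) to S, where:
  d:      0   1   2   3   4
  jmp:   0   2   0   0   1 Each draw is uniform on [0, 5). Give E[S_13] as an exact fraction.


Outcome values over d=0..4: [0, 2, 0, 0, 1]
Σy = 3, Σy² = 5, M = 5
μ = 3/5 = 3/5,  σ² = 5/5 − (3/5)² = 16/25
E[S_13] = 0 + 13·(3/5) = 39/5

39/5


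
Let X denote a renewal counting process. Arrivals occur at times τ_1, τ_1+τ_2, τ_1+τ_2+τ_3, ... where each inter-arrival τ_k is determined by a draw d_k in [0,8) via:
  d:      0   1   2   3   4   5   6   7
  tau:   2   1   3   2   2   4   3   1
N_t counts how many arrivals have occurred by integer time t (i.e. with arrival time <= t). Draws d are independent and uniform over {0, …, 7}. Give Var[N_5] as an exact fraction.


585663/1048576

Inter-arrival values over d=0..7: [2, 1, 3, 2, 2, 4, 3, 1]
Each d has probability 1/8, so the pmf of τ is: f(1) = 1/4, f(2) = 3/8, f(3) = 1/4, f(4) = 1/8
Let p_n(j) = P(N_n = j), with p_0 = [1]. Condition on τ_1: p_n(0) = P(τ > n), and for j >= 1, p_n(j) = Σ_{k<=n} f(k)·p_{n−k}(j−1)
p_1 = [3/4, 1/4]  (j = 0..1)
p_2 = [3/8, 9/16, 1/16]  (j = 0..2)
p_3 = [1/8, 5/8, 15/64, 1/64]  (j = 0..3)
p_4 = [0, 31/64, 55/128, 21/256, 1/256]  (j = 0..4)
p_5 = [0, 15/64, 135/256, 27/128, 27/1024, 1/1024]  (j = 0..5)
E[N_5] = Σ j·p_5(j) = 2081/1024;  E[N_5²] = Σ j²·p_5(j) = 4801/1024
Var[N_5] = 4801/1024 − (2081/1024)² = 585663/1048576


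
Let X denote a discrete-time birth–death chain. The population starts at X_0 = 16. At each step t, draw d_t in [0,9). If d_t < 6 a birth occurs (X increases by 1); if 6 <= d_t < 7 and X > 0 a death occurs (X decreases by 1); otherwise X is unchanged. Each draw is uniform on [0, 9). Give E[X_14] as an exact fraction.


214/9

X can drop by at most 1 per step and X_0 = 16 > T = 14, so X_t >= 16 − t >= 2 > 0 for every t <= 14: the floor at 0 (the 'and X > 0' condition) never binds. Hence X_14 = X_0 + Σ_{t<14} Y_t with i.i.d. increments Y_t = y(d_t) ∈ {+1, −1, 0}.
Outcome values over d=0..8: [1, 1, 1, 1, 1, 1, -1, 0, 0]
Σy = 5, Σy² = 7, M = 9
μ = 5/9 = 5/9,  σ² = 7/9 − (5/9)² = 38/81
E[X_14] = 16 + 14·(5/9) = 214/9


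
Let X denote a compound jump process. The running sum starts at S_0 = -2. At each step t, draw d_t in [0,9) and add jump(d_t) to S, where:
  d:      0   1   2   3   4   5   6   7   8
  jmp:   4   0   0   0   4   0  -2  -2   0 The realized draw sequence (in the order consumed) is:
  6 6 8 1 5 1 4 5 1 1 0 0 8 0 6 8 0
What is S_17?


12

t=0: S=-2, d=6, jump=-2, S_1=-4
t=1: S=-4, d=6, jump=-2, S_2=-6
t=2: S=-6, d=8, jump=0, S_3=-6
t=3: S=-6, d=1, jump=0, S_4=-6
t=4: S=-6, d=5, jump=0, S_5=-6
t=5: S=-6, d=1, jump=0, S_6=-6
t=6: S=-6, d=4, jump=4, S_7=-2
t=7: S=-2, d=5, jump=0, S_8=-2
t=8: S=-2, d=1, jump=0, S_9=-2
t=9: S=-2, d=1, jump=0, S_10=-2
t=10: S=-2, d=0, jump=4, S_11=2
t=11: S=2, d=0, jump=4, S_12=6
t=12: S=6, d=8, jump=0, S_13=6
t=13: S=6, d=0, jump=4, S_14=10
t=14: S=10, d=6, jump=-2, S_15=8
t=15: S=8, d=8, jump=0, S_16=8
t=16: S=8, d=0, jump=4, S_17=12


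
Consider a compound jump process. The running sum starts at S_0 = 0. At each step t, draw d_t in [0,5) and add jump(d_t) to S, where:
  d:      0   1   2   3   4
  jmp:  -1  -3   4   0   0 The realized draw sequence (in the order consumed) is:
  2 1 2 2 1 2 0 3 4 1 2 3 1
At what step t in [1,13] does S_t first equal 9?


4

t=0: S=0, d=2, jump=4, S_1=4
t=1: S=4, d=1, jump=-3, S_2=1
t=2: S=1, d=2, jump=4, S_3=5
t=3: S=5, d=2, jump=4, S_4=9
t=4: S=9, d=1, jump=-3, S_5=6
t=5: S=6, d=2, jump=4, S_6=10
t=6: S=10, d=0, jump=-1, S_7=9
t=7: S=9, d=3, jump=0, S_8=9
t=8: S=9, d=4, jump=0, S_9=9
t=9: S=9, d=1, jump=-3, S_10=6
t=10: S=6, d=2, jump=4, S_11=10
t=11: S=10, d=3, jump=0, S_12=10
t=12: S=10, d=1, jump=-3, S_13=7
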